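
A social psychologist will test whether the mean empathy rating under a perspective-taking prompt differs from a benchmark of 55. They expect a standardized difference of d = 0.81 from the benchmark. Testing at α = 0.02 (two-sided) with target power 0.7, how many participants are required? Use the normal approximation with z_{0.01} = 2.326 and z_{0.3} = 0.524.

n = 13

For a one-sample test: n = ((z_{α/2} + z_β) / d)².
z_{α/2} + z_β = 2.326 + 0.524 = 2.850.
n = (2.850 / 0.81)² = 3.519² = 12.38.
Round up.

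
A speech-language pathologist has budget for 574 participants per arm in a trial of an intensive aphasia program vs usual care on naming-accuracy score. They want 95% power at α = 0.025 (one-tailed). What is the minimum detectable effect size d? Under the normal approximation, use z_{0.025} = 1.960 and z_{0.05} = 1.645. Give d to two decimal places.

For two independent groups of n = 574 each: d_min = (z_{α} + z_β)·√(2/n).
z-sum = 1.960 + 1.645 = 3.605.
d_min = 3.605 × √(2/574) = 3.605 × 0.0590 = 0.213.

d_min ≈ 0.21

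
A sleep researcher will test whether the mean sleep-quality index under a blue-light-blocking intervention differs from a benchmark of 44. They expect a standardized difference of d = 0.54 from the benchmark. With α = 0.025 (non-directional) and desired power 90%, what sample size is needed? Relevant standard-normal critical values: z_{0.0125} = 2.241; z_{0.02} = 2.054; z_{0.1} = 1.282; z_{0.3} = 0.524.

For a one-sample test: n = ((z_{α/2} + z_β) / d)².
z_{α/2} + z_β = 2.241 + 1.282 = 3.523.
n = (3.523 / 0.54)² = 6.524² = 42.56.
Round up.

n = 43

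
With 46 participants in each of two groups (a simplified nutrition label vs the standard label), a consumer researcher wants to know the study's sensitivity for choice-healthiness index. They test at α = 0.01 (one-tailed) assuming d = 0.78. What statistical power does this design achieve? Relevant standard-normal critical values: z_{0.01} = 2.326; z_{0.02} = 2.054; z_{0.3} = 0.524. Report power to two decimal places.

For two equal groups, power = Φ(d·√(n/2) − z_{α}).
d·√(n/2) = 0.78 × √(46/2) = 0.78 × 4.796 = 3.741.
z_β = 3.741 − 2.326 = 1.415.
Power = Φ(1.415) = 0.921.

power ≈ 0.92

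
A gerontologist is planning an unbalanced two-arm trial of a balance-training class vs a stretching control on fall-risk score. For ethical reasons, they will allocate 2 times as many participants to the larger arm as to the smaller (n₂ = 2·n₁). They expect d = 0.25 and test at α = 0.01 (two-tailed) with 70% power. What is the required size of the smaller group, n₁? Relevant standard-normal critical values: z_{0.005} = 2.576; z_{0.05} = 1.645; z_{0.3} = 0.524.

With allocation ratio k = n₂/n₁ = 2, Var(x̄₁−x̄₂) = σ²(1/n₁ + 1/(k·n₁)) = σ²·(k+1)/(k·n₁).
So n₁ = (1 + 1/k)·((z_{α/2} + z_β)/d)² = 1.500 × (3.100/0.25)².
n₁ = 1.500 × 153.76 = 230.6.
Round up: n₁ = 231, giving n₂ = 2 × 231 = 462.

n₁ = 231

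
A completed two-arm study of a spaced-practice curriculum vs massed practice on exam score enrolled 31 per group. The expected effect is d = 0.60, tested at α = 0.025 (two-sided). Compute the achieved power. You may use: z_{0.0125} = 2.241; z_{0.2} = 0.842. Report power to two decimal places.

For two equal groups, power = Φ(d·√(n/2) − z_{α/2}).
d·√(n/2) = 0.60 × √(31/2) = 0.60 × 3.937 = 2.362.
z_β = 2.362 − 2.241 = 0.121.
Power = Φ(0.121) = 0.548.

power ≈ 0.55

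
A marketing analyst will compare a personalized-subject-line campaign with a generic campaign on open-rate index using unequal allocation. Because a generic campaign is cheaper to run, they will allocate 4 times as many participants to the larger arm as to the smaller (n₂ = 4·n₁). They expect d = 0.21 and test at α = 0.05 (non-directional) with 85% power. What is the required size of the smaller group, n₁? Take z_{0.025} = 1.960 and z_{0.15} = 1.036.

n₁ = 255

With allocation ratio k = n₂/n₁ = 4, Var(x̄₁−x̄₂) = σ²(1/n₁ + 1/(k·n₁)) = σ²·(k+1)/(k·n₁).
So n₁ = (1 + 1/k)·((z_{α/2} + z_β)/d)² = 1.250 × (2.996/0.21)².
n₁ = 1.250 × 203.54 = 254.4.
Round up: n₁ = 255, giving n₂ = 4 × 255 = 1020.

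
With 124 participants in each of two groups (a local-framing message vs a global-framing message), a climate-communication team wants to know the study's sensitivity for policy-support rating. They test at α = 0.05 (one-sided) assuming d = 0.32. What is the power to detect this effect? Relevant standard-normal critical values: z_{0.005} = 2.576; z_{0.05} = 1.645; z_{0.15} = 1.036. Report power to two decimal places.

power ≈ 0.81

For two equal groups, power = Φ(d·√(n/2) − z_{α}).
d·√(n/2) = 0.32 × √(124/2) = 0.32 × 7.874 = 2.520.
z_β = 2.520 − 1.645 = 0.875.
Power = Φ(0.875) = 0.809.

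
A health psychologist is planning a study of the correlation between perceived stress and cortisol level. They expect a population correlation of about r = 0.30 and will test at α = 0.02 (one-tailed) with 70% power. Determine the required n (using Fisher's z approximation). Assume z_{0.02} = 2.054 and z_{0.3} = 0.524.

Fisher's z: C = ½·ln((1+r)/(1−r)) = ½·ln(1.8571) = 0.3095.
n = ((z_{α} + z_β)/C)² + 3.
(2.054 + 0.524) / 0.3095 = 2.578 / 0.3095 = 8.330.
n = 8.330² + 3 = 69.38 + 3 = 72.4.
Round up.

n = 73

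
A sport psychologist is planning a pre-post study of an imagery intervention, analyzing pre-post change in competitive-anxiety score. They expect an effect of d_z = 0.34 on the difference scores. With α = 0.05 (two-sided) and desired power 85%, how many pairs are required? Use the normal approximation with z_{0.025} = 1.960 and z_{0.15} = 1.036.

For a paired (one-sample on differences) test: n = ((z_{α/2} + z_β) / d)².
z_{α/2} + z_β = 1.960 + 1.036 = 2.996.
n = (2.996 / 0.34)² = 8.812² = 77.65.
Round up.

n = 78 pairs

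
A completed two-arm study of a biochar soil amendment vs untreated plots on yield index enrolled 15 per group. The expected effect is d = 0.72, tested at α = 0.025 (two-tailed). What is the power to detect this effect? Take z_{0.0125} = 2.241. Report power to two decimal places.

For two equal groups, power = Φ(d·√(n/2) − z_{α/2}).
d·√(n/2) = 0.72 × √(15/2) = 0.72 × 2.739 = 1.972.
z_β = 1.972 − 2.241 = -0.269.
Power = Φ(-0.269) = 0.394.

power ≈ 0.39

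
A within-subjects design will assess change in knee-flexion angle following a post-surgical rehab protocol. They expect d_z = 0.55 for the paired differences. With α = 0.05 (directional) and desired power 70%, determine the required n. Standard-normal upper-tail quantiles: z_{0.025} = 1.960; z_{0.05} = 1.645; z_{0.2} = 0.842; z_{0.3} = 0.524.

n = 16 pairs

For a paired (one-sample on differences) test: n = ((z_{α} + z_β) / d)².
z_{α} + z_β = 1.645 + 0.524 = 2.169.
n = (2.169 / 0.55)² = 3.944² = 15.55.
Round up.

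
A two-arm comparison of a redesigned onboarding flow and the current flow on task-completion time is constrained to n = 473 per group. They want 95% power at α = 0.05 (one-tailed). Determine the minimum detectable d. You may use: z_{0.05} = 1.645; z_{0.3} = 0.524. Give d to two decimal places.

For two independent groups of n = 473 each: d_min = (z_{α} + z_β)·√(2/n).
z-sum = 1.645 + 1.645 = 3.290.
d_min = 3.290 × √(2/473) = 3.290 × 0.0650 = 0.214.

d_min ≈ 0.21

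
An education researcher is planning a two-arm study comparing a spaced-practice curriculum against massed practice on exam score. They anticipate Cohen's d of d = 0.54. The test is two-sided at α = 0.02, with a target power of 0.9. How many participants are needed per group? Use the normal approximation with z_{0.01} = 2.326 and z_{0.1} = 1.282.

n = 90 per group

For two independent groups with equal n: n = 2·((z_{α/2} + z_β) / d)².
z_{α/2} + z_β = 2.326 + 1.282 = 3.608.
n = 2 × (3.608 / 0.54)² = 2 × 6.681² = 2 × 44.64 = 89.3.
Round up to the next whole participant.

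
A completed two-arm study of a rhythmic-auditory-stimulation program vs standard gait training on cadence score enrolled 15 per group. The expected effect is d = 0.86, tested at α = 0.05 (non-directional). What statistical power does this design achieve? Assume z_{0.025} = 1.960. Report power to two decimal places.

For two equal groups, power = Φ(d·√(n/2) − z_{α/2}).
d·√(n/2) = 0.86 × √(15/2) = 0.86 × 2.739 = 2.355.
z_β = 2.355 − 1.960 = 0.395.
Power = Φ(0.395) = 0.654.

power ≈ 0.65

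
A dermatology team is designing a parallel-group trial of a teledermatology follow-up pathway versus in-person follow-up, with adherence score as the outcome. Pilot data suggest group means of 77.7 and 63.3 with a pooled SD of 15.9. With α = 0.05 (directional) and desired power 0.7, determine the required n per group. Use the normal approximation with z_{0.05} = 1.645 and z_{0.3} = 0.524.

n = 12 per group

Cohen's d = |M₁ − M₂| / SD_pooled = |77.7 − 63.3| / 15.9 = 14.4 / 15.9 = 0.906.
For two independent groups with equal n: n = 2·((z_{α} + z_β) / d)².
z_{α} + z_β = 1.645 + 0.524 = 2.169.
n = 2 × (2.169 / 0.906)² = 2 × 2.394² = 2 × 5.73 = 11.5.
Round up to the next whole participant.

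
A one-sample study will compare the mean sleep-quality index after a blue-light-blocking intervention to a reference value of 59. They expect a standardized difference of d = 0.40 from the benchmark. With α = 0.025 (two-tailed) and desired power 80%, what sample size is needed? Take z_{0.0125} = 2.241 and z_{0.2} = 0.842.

For a one-sample test: n = ((z_{α/2} + z_β) / d)².
z_{α/2} + z_β = 2.241 + 0.842 = 3.083.
n = (3.083 / 0.40)² = 7.708² = 59.41.
Round up.

n = 60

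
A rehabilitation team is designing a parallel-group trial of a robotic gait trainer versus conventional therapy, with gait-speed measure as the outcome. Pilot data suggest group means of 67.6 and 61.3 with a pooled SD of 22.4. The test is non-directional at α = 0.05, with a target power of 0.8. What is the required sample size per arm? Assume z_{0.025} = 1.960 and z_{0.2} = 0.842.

Cohen's d = |M₁ − M₂| / SD_pooled = |67.6 − 61.3| / 22.4 = 6.3 / 22.4 = 0.281.
For two independent groups with equal n: n = 2·((z_{α/2} + z_β) / d)².
z_{α/2} + z_β = 1.960 + 0.842 = 2.802.
n = 2 × (2.802 / 0.281)² = 2 × 9.972² = 2 × 99.43 = 198.9.
Round up to the next whole participant.

n = 199 per group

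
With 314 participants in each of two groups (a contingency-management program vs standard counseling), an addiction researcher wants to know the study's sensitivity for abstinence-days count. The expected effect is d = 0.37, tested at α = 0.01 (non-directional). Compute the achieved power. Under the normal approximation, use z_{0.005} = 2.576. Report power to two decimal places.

For two equal groups, power = Φ(d·√(n/2) − z_{α/2}).
d·√(n/2) = 0.37 × √(314/2) = 0.37 × 12.530 = 4.636.
z_β = 4.636 − 2.576 = 2.060.
Power = Φ(2.060) = 0.980.

power ≈ 0.98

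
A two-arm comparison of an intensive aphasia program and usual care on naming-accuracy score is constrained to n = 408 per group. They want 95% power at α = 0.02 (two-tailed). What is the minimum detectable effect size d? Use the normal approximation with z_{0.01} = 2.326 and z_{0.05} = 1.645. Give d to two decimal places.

d_min ≈ 0.28

For two independent groups of n = 408 each: d_min = (z_{α/2} + z_β)·√(2/n).
z-sum = 2.326 + 1.645 = 3.971.
d_min = 3.971 × √(2/408) = 3.971 × 0.0700 = 0.278.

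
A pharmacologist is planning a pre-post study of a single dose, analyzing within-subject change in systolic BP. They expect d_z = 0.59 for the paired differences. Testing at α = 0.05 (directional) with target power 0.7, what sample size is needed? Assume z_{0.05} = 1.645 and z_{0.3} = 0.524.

For a paired (one-sample on differences) test: n = ((z_{α} + z_β) / d)².
z_{α} + z_β = 1.645 + 0.524 = 2.169.
n = (2.169 / 0.59)² = 3.676² = 13.51.
Round up.

n = 14 pairs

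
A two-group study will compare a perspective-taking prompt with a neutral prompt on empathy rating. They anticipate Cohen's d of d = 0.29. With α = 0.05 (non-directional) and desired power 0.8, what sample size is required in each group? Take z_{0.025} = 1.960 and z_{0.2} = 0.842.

For two independent groups with equal n: n = 2·((z_{α/2} + z_β) / d)².
z_{α/2} + z_β = 1.960 + 0.842 = 2.802.
n = 2 × (2.802 / 0.29)² = 2 × 9.662² = 2 × 93.36 = 186.7.
Round up to the next whole participant.

n = 187 per group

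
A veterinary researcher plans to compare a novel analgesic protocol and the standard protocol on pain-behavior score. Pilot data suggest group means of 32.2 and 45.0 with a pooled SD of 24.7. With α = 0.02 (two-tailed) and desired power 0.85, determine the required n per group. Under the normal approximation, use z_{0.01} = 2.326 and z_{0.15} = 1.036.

n = 85 per group

Cohen's d = |M₁ − M₂| / SD_pooled = |32.2 − 45.0| / 24.7 = 12.8 / 24.7 = 0.518.
For two independent groups with equal n: n = 2·((z_{α/2} + z_β) / d)².
z_{α/2} + z_β = 2.326 + 1.036 = 3.362.
n = 2 × (3.362 / 0.518)² = 2 × 6.490² = 2 × 42.12 = 84.2.
Round up to the next whole participant.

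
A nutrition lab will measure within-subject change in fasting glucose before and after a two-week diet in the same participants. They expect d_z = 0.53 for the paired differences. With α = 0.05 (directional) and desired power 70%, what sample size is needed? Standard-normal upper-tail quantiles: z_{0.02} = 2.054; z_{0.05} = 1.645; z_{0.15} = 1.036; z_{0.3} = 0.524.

For a paired (one-sample on differences) test: n = ((z_{α} + z_β) / d)².
z_{α} + z_β = 1.645 + 0.524 = 2.169.
n = (2.169 / 0.53)² = 4.092² = 16.75.
Round up.

n = 17 pairs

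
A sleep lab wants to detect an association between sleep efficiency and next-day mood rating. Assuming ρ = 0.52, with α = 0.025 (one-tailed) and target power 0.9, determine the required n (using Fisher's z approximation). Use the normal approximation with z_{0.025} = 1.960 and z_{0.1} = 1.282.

n = 35

Fisher's z: C = ½·ln((1+r)/(1−r)) = ½·ln(3.1667) = 0.5763.
n = ((z_{α} + z_β)/C)² + 3.
(1.960 + 1.282) / 0.5763 = 3.242 / 0.5763 = 5.626.
n = 5.626² + 3 = 31.65 + 3 = 34.6.
Round up.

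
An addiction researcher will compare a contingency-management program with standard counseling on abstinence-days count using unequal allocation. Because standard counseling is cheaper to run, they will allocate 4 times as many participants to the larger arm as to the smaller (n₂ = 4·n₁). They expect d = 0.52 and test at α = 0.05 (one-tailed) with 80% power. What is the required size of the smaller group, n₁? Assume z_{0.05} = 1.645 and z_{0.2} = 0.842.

n₁ = 29

With allocation ratio k = n₂/n₁ = 4, Var(x̄₁−x̄₂) = σ²(1/n₁ + 1/(k·n₁)) = σ²·(k+1)/(k·n₁).
So n₁ = (1 + 1/k)·((z_{α} + z_β)/d)² = 1.250 × (2.487/0.52)².
n₁ = 1.250 × 22.87 = 28.6.
Round up: n₁ = 29, giving n₂ = 4 × 29 = 116.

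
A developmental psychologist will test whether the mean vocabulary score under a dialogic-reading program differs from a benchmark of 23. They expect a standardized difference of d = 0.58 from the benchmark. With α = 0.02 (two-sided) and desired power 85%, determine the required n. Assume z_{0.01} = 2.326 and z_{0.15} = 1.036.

n = 34

For a one-sample test: n = ((z_{α/2} + z_β) / d)².
z_{α/2} + z_β = 2.326 + 1.036 = 3.362.
n = (3.362 / 0.58)² = 5.797² = 33.60.
Round up.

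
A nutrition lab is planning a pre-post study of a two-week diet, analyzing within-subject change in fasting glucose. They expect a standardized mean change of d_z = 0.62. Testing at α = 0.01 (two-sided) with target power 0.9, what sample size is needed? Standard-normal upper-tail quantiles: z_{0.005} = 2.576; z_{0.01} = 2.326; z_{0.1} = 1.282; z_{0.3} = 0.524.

n = 39 pairs

For a paired (one-sample on differences) test: n = ((z_{α/2} + z_β) / d)².
z_{α/2} + z_β = 2.576 + 1.282 = 3.858.
n = (3.858 / 0.62)² = 6.223² = 38.72.
Round up.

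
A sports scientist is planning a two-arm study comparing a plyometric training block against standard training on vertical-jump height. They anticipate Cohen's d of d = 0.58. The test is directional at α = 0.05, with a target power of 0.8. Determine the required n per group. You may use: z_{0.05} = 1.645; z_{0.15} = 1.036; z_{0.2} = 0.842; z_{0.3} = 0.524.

For two independent groups with equal n: n = 2·((z_{α} + z_β) / d)².
z_{α} + z_β = 1.645 + 0.842 = 2.487.
n = 2 × (2.487 / 0.58)² = 2 × 4.288² = 2 × 18.39 = 36.8.
Round up to the next whole participant.

n = 37 per group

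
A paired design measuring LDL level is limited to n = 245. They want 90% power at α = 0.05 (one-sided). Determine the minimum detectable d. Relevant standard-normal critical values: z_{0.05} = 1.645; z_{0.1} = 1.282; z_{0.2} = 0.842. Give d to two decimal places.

d_min ≈ 0.19

For a single sample (or paired design) of n = 245: d_min = (z_{α} + z_β)/√n.
z-sum = 1.645 + 1.282 = 2.927.
d_min = 2.927 / √245 = 2.927 / 15.652 = 0.187.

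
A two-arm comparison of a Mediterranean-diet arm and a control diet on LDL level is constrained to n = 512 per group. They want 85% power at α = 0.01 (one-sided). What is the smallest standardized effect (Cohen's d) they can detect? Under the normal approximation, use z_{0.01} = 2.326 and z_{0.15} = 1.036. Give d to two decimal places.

For two independent groups of n = 512 each: d_min = (z_{α} + z_β)·√(2/n).
z-sum = 2.326 + 1.036 = 3.362.
d_min = 3.362 × √(2/512) = 3.362 × 0.0625 = 0.210.

d_min ≈ 0.21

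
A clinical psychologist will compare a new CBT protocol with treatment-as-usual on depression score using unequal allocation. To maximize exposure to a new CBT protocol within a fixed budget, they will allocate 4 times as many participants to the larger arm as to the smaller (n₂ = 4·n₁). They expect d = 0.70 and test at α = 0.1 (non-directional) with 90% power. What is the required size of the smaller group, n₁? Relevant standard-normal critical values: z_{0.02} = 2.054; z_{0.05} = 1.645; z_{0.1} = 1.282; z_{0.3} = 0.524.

n₁ = 22

With allocation ratio k = n₂/n₁ = 4, Var(x̄₁−x̄₂) = σ²(1/n₁ + 1/(k·n₁)) = σ²·(k+1)/(k·n₁).
So n₁ = (1 + 1/k)·((z_{α/2} + z_β)/d)² = 1.250 × (2.927/0.70)².
n₁ = 1.250 × 17.48 = 21.9.
Round up: n₁ = 22, giving n₂ = 4 × 22 = 88.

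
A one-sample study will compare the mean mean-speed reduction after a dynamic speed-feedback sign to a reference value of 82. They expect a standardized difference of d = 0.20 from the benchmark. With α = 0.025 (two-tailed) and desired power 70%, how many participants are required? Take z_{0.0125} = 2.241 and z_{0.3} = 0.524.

n = 192

For a one-sample test: n = ((z_{α/2} + z_β) / d)².
z_{α/2} + z_β = 2.241 + 0.524 = 2.765.
n = (2.765 / 0.20)² = 13.825² = 191.13.
Round up.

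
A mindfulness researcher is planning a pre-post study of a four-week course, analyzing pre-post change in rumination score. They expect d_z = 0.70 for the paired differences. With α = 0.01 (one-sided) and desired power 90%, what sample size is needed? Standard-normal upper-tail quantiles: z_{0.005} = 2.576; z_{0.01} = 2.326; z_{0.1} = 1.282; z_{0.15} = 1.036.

n = 27 pairs

For a paired (one-sample on differences) test: n = ((z_{α} + z_β) / d)².
z_{α} + z_β = 2.326 + 1.282 = 3.608.
n = (3.608 / 0.70)² = 5.154² = 26.57.
Round up.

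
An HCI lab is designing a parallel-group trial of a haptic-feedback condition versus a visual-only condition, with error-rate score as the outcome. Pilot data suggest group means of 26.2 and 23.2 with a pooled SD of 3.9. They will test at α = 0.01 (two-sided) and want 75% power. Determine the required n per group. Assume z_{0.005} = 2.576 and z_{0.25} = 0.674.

Cohen's d = |M₁ − M₂| / SD_pooled = |26.2 − 23.2| / 3.9 = 3.0 / 3.9 = 0.769.
For two independent groups with equal n: n = 2·((z_{α/2} + z_β) / d)².
z_{α/2} + z_β = 2.576 + 0.674 = 3.250.
n = 2 × (3.250 / 0.769)² = 2 × 4.226² = 2 × 17.86 = 35.7.
Round up to the next whole participant.

n = 36 per group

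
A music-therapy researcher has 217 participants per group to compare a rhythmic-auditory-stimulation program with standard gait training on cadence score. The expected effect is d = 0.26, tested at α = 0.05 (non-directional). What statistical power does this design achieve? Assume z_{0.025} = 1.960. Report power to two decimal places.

power ≈ 0.77

For two equal groups, power = Φ(d·√(n/2) − z_{α/2}).
d·√(n/2) = 0.26 × √(217/2) = 0.26 × 10.416 = 2.708.
z_β = 2.708 − 1.960 = 0.748.
Power = Φ(0.748) = 0.773.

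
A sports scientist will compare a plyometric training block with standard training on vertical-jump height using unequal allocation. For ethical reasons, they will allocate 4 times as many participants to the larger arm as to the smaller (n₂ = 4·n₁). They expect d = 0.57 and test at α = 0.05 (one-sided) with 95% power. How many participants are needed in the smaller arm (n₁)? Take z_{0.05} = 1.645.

n₁ = 42

With allocation ratio k = n₂/n₁ = 4, Var(x̄₁−x̄₂) = σ²(1/n₁ + 1/(k·n₁)) = σ²·(k+1)/(k·n₁).
So n₁ = (1 + 1/k)·((z_{α} + z_β)/d)² = 1.250 × (3.290/0.57)².
n₁ = 1.250 × 33.32 = 41.6.
Round up: n₁ = 42, giving n₂ = 4 × 42 = 168.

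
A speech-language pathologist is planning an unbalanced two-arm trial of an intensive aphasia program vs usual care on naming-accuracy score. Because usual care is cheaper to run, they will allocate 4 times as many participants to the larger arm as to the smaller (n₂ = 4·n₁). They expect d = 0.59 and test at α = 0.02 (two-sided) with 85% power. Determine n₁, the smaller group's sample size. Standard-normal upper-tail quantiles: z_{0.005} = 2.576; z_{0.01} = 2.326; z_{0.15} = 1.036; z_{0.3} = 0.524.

n₁ = 41

With allocation ratio k = n₂/n₁ = 4, Var(x̄₁−x̄₂) = σ²(1/n₁ + 1/(k·n₁)) = σ²·(k+1)/(k·n₁).
So n₁ = (1 + 1/k)·((z_{α/2} + z_β)/d)² = 1.250 × (3.362/0.59)².
n₁ = 1.250 × 32.47 = 40.6.
Round up: n₁ = 41, giving n₂ = 4 × 41 = 164.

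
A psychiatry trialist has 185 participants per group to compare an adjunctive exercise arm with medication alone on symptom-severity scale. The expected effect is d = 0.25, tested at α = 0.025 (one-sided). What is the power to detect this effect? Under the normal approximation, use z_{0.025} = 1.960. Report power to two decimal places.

For two equal groups, power = Φ(d·√(n/2) − z_{α}).
d·√(n/2) = 0.25 × √(185/2) = 0.25 × 9.618 = 2.404.
z_β = 2.404 − 1.960 = 0.444.
Power = Φ(0.444) = 0.672.

power ≈ 0.67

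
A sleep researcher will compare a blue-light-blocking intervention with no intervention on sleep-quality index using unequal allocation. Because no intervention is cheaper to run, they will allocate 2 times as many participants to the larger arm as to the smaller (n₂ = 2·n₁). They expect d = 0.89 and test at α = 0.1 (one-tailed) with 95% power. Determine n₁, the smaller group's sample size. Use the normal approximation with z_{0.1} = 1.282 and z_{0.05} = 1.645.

n₁ = 17

With allocation ratio k = n₂/n₁ = 2, Var(x̄₁−x̄₂) = σ²(1/n₁ + 1/(k·n₁)) = σ²·(k+1)/(k·n₁).
So n₁ = (1 + 1/k)·((z_{α} + z_β)/d)² = 1.500 × (2.927/0.89)².
n₁ = 1.500 × 10.82 = 16.2.
Round up: n₁ = 17, giving n₂ = 2 × 17 = 34.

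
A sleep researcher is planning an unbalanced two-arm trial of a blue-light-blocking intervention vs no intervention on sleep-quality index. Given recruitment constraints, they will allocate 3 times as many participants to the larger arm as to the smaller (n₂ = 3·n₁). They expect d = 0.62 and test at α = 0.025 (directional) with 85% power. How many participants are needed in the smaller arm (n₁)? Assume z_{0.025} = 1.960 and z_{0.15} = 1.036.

n₁ = 32

With allocation ratio k = n₂/n₁ = 3, Var(x̄₁−x̄₂) = σ²(1/n₁ + 1/(k·n₁)) = σ²·(k+1)/(k·n₁).
So n₁ = (1 + 1/k)·((z_{α} + z_β)/d)² = 1.333 × (2.996/0.62)².
n₁ = 1.333 × 23.35 = 31.1.
Round up: n₁ = 32, giving n₂ = 3 × 32 = 96.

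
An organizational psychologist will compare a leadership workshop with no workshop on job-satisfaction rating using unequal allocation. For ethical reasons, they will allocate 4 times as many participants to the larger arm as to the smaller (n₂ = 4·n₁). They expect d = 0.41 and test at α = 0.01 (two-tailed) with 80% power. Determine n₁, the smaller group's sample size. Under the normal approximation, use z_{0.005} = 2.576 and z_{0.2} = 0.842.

With allocation ratio k = n₂/n₁ = 4, Var(x̄₁−x̄₂) = σ²(1/n₁ + 1/(k·n₁)) = σ²·(k+1)/(k·n₁).
So n₁ = (1 + 1/k)·((z_{α/2} + z_β)/d)² = 1.250 × (3.418/0.41)².
n₁ = 1.250 × 69.50 = 86.9.
Round up: n₁ = 87, giving n₂ = 4 × 87 = 348.

n₁ = 87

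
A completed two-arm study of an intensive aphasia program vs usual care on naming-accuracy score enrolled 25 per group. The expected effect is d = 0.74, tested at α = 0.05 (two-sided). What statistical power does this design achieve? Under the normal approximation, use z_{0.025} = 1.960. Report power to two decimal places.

power ≈ 0.74

For two equal groups, power = Φ(d·√(n/2) − z_{α/2}).
d·√(n/2) = 0.74 × √(25/2) = 0.74 × 3.536 = 2.616.
z_β = 2.616 − 1.960 = 0.656.
Power = Φ(0.656) = 0.744.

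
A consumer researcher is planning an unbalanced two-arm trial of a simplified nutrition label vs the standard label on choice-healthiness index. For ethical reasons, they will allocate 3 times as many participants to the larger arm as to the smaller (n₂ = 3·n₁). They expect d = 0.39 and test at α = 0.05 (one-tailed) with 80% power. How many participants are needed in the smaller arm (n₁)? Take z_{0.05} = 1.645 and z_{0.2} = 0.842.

n₁ = 55

With allocation ratio k = n₂/n₁ = 3, Var(x̄₁−x̄₂) = σ²(1/n₁ + 1/(k·n₁)) = σ²·(k+1)/(k·n₁).
So n₁ = (1 + 1/k)·((z_{α} + z_β)/d)² = 1.333 × (2.487/0.39)².
n₁ = 1.333 × 40.67 = 54.2.
Round up: n₁ = 55, giving n₂ = 3 × 55 = 165.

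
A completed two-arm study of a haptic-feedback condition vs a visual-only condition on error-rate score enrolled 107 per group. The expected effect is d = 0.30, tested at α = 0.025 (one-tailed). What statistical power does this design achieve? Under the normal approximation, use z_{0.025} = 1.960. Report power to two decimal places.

power ≈ 0.59

For two equal groups, power = Φ(d·√(n/2) − z_{α}).
d·√(n/2) = 0.30 × √(107/2) = 0.30 × 7.314 = 2.194.
z_β = 2.194 − 1.960 = 0.234.
Power = Φ(0.234) = 0.593.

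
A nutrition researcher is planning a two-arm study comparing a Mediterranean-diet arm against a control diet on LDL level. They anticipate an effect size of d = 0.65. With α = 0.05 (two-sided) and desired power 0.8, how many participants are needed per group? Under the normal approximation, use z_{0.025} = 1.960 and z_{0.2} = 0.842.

For two independent groups with equal n: n = 2·((z_{α/2} + z_β) / d)².
z_{α/2} + z_β = 1.960 + 0.842 = 2.802.
n = 2 × (2.802 / 0.65)² = 2 × 4.311² = 2 × 18.58 = 37.2.
Round up to the next whole participant.

n = 38 per group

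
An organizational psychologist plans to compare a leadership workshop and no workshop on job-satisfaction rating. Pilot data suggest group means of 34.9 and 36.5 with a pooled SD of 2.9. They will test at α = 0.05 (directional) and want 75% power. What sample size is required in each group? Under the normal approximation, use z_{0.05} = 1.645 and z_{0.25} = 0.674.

n = 36 per group

Cohen's d = |M₁ − M₂| / SD_pooled = |34.9 − 36.5| / 2.9 = 1.6 / 2.9 = 0.552.
For two independent groups with equal n: n = 2·((z_{α} + z_β) / d)².
z_{α} + z_β = 1.645 + 0.674 = 2.319.
n = 2 × (2.319 / 0.552)² = 2 × 4.201² = 2 × 17.65 = 35.3.
Round up to the next whole participant.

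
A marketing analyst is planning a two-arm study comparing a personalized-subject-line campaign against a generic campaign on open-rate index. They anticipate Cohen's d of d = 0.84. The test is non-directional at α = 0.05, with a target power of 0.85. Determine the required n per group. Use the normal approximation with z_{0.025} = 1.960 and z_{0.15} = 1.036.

n = 26 per group

For two independent groups with equal n: n = 2·((z_{α/2} + z_β) / d)².
z_{α/2} + z_β = 1.960 + 1.036 = 2.996.
n = 2 × (2.996 / 0.84)² = 2 × 3.567² = 2 × 12.72 = 25.4.
Round up to the next whole participant.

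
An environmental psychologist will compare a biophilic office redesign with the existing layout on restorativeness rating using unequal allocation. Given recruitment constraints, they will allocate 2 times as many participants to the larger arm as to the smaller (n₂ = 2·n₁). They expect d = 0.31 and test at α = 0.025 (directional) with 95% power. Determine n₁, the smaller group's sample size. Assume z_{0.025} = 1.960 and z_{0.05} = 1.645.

n₁ = 203

With allocation ratio k = n₂/n₁ = 2, Var(x̄₁−x̄₂) = σ²(1/n₁ + 1/(k·n₁)) = σ²·(k+1)/(k·n₁).
So n₁ = (1 + 1/k)·((z_{α} + z_β)/d)² = 1.500 × (3.605/0.31)².
n₁ = 1.500 × 135.23 = 202.9.
Round up: n₁ = 203, giving n₂ = 2 × 203 = 406.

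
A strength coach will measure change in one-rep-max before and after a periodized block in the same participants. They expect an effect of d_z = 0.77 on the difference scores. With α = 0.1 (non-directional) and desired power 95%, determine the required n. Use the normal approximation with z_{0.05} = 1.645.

For a paired (one-sample on differences) test: n = ((z_{α/2} + z_β) / d)².
z_{α/2} + z_β = 1.645 + 1.645 = 3.290.
n = (3.290 / 0.77)² = 4.273² = 18.26.
Round up.

n = 19 pairs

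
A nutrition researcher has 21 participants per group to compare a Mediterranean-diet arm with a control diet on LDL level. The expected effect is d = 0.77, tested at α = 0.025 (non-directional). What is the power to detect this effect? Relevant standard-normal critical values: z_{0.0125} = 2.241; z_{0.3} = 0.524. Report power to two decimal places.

For two equal groups, power = Φ(d·√(n/2) − z_{α/2}).
d·√(n/2) = 0.77 × √(21/2) = 0.77 × 3.240 = 2.495.
z_β = 2.495 − 2.241 = 0.254.
Power = Φ(0.254) = 0.600.

power ≈ 0.60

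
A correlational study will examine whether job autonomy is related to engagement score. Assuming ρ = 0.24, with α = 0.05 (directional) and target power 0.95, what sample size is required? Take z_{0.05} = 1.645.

n = 184

Fisher's z: C = ½·ln((1+r)/(1−r)) = ½·ln(1.6316) = 0.2448.
n = ((z_{α} + z_β)/C)² + 3.
(1.645 + 1.645) / 0.2448 = 3.290 / 0.2448 = 13.440.
n = 13.440² + 3 = 180.62 + 3 = 183.6.
Round up.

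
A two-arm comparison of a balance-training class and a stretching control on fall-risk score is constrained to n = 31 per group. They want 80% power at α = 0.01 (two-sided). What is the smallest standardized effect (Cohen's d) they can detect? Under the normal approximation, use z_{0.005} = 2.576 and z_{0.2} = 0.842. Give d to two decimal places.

For two independent groups of n = 31 each: d_min = (z_{α/2} + z_β)·√(2/n).
z-sum = 2.576 + 0.842 = 3.418.
d_min = 3.418 × √(2/31) = 3.418 × 0.2540 = 0.868.

d_min ≈ 0.87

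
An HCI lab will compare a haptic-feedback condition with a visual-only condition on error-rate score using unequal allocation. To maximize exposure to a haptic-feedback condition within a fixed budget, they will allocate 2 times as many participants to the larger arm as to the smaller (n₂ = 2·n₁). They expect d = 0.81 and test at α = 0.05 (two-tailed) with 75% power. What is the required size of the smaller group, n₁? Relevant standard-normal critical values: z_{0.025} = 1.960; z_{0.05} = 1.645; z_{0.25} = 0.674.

n₁ = 16

With allocation ratio k = n₂/n₁ = 2, Var(x̄₁−x̄₂) = σ²(1/n₁ + 1/(k·n₁)) = σ²·(k+1)/(k·n₁).
So n₁ = (1 + 1/k)·((z_{α/2} + z_β)/d)² = 1.500 × (2.634/0.81)².
n₁ = 1.500 × 10.57 = 15.9.
Round up: n₁ = 16, giving n₂ = 2 × 16 = 32.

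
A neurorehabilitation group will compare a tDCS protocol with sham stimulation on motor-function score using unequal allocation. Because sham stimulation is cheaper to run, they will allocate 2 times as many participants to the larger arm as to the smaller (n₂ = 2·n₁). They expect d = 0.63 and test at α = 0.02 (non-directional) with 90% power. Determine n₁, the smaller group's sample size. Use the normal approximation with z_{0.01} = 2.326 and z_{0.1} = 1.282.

n₁ = 50

With allocation ratio k = n₂/n₁ = 2, Var(x̄₁−x̄₂) = σ²(1/n₁ + 1/(k·n₁)) = σ²·(k+1)/(k·n₁).
So n₁ = (1 + 1/k)·((z_{α/2} + z_β)/d)² = 1.500 × (3.608/0.63)².
n₁ = 1.500 × 32.80 = 49.2.
Round up: n₁ = 50, giving n₂ = 2 × 50 = 100.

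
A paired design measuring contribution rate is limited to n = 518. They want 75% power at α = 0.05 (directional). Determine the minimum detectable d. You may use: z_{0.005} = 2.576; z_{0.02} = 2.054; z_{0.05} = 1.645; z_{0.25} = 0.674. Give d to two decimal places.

d_min ≈ 0.10

For a single sample (or paired design) of n = 518: d_min = (z_{α} + z_β)/√n.
z-sum = 1.645 + 0.674 = 2.319.
d_min = 2.319 / √518 = 2.319 / 22.760 = 0.102.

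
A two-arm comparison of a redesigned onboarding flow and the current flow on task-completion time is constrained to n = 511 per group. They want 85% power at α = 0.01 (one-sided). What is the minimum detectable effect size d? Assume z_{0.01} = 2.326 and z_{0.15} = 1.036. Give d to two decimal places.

For two independent groups of n = 511 each: d_min = (z_{α} + z_β)·√(2/n).
z-sum = 2.326 + 1.036 = 3.362.
d_min = 3.362 × √(2/511) = 3.362 × 0.0626 = 0.210.

d_min ≈ 0.21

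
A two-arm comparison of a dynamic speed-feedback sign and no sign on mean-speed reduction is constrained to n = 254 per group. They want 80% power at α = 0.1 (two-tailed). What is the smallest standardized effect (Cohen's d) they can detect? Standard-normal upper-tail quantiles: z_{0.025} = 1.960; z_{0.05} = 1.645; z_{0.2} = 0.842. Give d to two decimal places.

For two independent groups of n = 254 each: d_min = (z_{α/2} + z_β)·√(2/n).
z-sum = 1.645 + 0.842 = 2.487.
d_min = 2.487 × √(2/254) = 2.487 × 0.0887 = 0.221.

d_min ≈ 0.22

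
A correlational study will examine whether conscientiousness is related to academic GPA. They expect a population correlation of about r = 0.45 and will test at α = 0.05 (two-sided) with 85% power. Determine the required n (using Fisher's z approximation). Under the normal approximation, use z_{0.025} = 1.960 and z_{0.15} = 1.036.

n = 42

Fisher's z: C = ½·ln((1+r)/(1−r)) = ½·ln(2.6364) = 0.4847.
n = ((z_{α/2} + z_β)/C)² + 3.
(1.960 + 1.036) / 0.4847 = 2.996 / 0.4847 = 6.181.
n = 6.181² + 3 = 38.21 + 3 = 41.2.
Round up.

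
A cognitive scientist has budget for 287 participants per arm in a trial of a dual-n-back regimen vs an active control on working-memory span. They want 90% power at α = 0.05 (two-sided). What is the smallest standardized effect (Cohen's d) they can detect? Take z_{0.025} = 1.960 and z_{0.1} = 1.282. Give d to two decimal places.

d_min ≈ 0.27

For two independent groups of n = 287 each: d_min = (z_{α/2} + z_β)·√(2/n).
z-sum = 1.960 + 1.282 = 3.242.
d_min = 3.242 × √(2/287) = 3.242 × 0.0835 = 0.271.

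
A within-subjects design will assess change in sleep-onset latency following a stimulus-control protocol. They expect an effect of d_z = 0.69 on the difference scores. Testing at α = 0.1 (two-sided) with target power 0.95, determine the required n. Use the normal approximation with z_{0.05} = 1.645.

n = 23 pairs

For a paired (one-sample on differences) test: n = ((z_{α/2} + z_β) / d)².
z_{α/2} + z_β = 1.645 + 1.645 = 3.290.
n = (3.290 / 0.69)² = 4.768² = 22.73.
Round up.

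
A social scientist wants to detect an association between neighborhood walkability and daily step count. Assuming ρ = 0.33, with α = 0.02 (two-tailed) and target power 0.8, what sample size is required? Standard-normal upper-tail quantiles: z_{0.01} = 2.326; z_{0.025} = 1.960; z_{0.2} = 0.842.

n = 89

Fisher's z: C = ½·ln((1+r)/(1−r)) = ½·ln(1.9851) = 0.3428.
n = ((z_{α/2} + z_β)/C)² + 3.
(2.326 + 0.842) / 0.3428 = 3.168 / 0.3428 = 9.242.
n = 9.242² + 3 = 85.41 + 3 = 88.4.
Round up.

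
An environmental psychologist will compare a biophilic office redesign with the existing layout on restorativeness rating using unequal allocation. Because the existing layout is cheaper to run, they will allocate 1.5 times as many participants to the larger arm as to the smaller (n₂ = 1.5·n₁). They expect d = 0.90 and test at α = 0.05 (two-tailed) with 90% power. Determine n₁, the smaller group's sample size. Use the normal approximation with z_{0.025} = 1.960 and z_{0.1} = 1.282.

n₁ = 22

With allocation ratio k = n₂/n₁ = 1.5, Var(x̄₁−x̄₂) = σ²(1/n₁ + 1/(k·n₁)) = σ²·(k+1)/(k·n₁).
So n₁ = (1 + 1/k)·((z_{α/2} + z_β)/d)² = 1.667 × (3.242/0.90)².
n₁ = 1.667 × 12.98 = 21.6.
Round up: n₁ = 22, giving n₂ = 1.5 × 22 = 33.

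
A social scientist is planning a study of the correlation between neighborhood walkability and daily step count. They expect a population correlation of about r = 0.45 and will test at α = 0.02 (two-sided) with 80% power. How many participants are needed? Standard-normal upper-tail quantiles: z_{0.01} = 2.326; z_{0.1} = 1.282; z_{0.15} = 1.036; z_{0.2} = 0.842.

Fisher's z: C = ½·ln((1+r)/(1−r)) = ½·ln(2.6364) = 0.4847.
n = ((z_{α/2} + z_β)/C)² + 3.
(2.326 + 0.842) / 0.4847 = 3.168 / 0.4847 = 6.536.
n = 6.536² + 3 = 42.72 + 3 = 45.7.
Round up.

n = 46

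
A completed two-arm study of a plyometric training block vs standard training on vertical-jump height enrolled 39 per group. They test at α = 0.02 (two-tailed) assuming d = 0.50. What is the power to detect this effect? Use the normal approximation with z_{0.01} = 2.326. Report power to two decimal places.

power ≈ 0.45

For two equal groups, power = Φ(d·√(n/2) − z_{α/2}).
d·√(n/2) = 0.50 × √(39/2) = 0.50 × 4.416 = 2.208.
z_β = 2.208 − 2.326 = -0.118.
Power = Φ(-0.118) = 0.453.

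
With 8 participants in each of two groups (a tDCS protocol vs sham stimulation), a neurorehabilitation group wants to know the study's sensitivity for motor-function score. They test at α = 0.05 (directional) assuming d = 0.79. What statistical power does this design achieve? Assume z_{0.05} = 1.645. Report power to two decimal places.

For two equal groups, power = Φ(d·√(n/2) − z_{α}).
d·√(n/2) = 0.79 × √(8/2) = 0.79 × 2.000 = 1.580.
z_β = 1.580 − 1.645 = -0.065.
Power = Φ(-0.065) = 0.474.

power ≈ 0.47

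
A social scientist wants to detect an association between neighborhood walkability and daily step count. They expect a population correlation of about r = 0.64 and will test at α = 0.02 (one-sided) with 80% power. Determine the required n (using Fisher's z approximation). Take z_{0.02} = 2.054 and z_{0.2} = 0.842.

Fisher's z: C = ½·ln((1+r)/(1−r)) = ½·ln(4.5556) = 0.7582.
n = ((z_{α} + z_β)/C)² + 3.
(2.054 + 0.842) / 0.7582 = 2.896 / 0.7582 = 3.820.
n = 3.820² + 3 = 14.59 + 3 = 17.6.
Round up.

n = 18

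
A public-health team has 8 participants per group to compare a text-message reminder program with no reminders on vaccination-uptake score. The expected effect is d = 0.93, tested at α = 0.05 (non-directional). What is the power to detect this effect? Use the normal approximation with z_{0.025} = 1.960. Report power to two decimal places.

power ≈ 0.46

For two equal groups, power = Φ(d·√(n/2) − z_{α/2}).
d·√(n/2) = 0.93 × √(8/2) = 0.93 × 2.000 = 1.860.
z_β = 1.860 − 1.960 = -0.100.
Power = Φ(-0.100) = 0.460.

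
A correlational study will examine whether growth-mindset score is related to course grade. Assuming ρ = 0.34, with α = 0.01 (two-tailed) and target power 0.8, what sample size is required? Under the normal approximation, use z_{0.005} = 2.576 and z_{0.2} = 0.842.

Fisher's z: C = ½·ln((1+r)/(1−r)) = ½·ln(2.0303) = 0.3541.
n = ((z_{α/2} + z_β)/C)² + 3.
(2.576 + 0.842) / 0.3541 = 3.418 / 0.3541 = 9.653.
n = 9.653² + 3 = 93.17 + 3 = 96.2.
Round up.

n = 97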